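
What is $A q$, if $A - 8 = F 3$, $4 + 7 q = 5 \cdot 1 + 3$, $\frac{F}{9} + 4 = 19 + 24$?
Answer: $\frac{4244}{7} \approx 606.29$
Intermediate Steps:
$F = 351$ ($F = -36 + 9 \left(19 + 24\right) = -36 + 9 \cdot 43 = -36 + 387 = 351$)
$q = \frac{4}{7}$ ($q = - \frac{4}{7} + \frac{5 \cdot 1 + 3}{7} = - \frac{4}{7} + \frac{5 + 3}{7} = - \frac{4}{7} + \frac{1}{7} \cdot 8 = - \frac{4}{7} + \frac{8}{7} = \frac{4}{7} \approx 0.57143$)
$A = 1061$ ($A = 8 + 351 \cdot 3 = 8 + 1053 = 1061$)
$A q = 1061 \cdot \frac{4}{7} = \frac{4244}{7}$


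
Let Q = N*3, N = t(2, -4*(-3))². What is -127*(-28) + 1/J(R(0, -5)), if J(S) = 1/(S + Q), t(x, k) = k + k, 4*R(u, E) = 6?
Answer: 10571/2 ≈ 5285.5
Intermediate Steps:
R(u, E) = 3/2 (R(u, E) = (¼)*6 = 3/2)
t(x, k) = 2*k
N = 576 (N = (2*(-4*(-3)))² = (2*12)² = 24² = 576)
Q = 1728 (Q = 576*3 = 1728)
J(S) = 1/(1728 + S) (J(S) = 1/(S + 1728) = 1/(1728 + S))
-127*(-28) + 1/J(R(0, -5)) = -127*(-28) + 1/(1/(1728 + 3/2)) = 3556 + 1/(1/(3459/2)) = 3556 + 1/(2/3459) = 3556 + 3459/2 = 10571/2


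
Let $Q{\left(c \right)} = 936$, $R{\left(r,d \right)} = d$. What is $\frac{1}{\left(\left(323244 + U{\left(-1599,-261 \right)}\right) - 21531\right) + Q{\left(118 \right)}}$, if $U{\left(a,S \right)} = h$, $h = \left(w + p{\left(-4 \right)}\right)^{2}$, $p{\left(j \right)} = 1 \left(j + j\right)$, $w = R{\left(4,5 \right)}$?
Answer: $\frac{1}{302658} \approx 3.3041 \cdot 10^{-6}$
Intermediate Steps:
$w = 5$
$p{\left(j \right)} = 2 j$ ($p{\left(j \right)} = 1 \cdot 2 j = 2 j$)
$h = 9$ ($h = \left(5 + 2 \left(-4\right)\right)^{2} = \left(5 - 8\right)^{2} = \left(-3\right)^{2} = 9$)
$U{\left(a,S \right)} = 9$
$\frac{1}{\left(\left(323244 + U{\left(-1599,-261 \right)}\right) - 21531\right) + Q{\left(118 \right)}} = \frac{1}{\left(\left(323244 + 9\right) - 21531\right) + 936} = \frac{1}{\left(323253 - 21531\right) + 936} = \frac{1}{301722 + 936} = \frac{1}{302658}$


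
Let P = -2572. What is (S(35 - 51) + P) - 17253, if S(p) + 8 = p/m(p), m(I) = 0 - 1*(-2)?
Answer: -19841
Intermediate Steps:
m(I) = 2 (m(I) = 0 + 2 = 2)
S(p) = -8 + p/2
(S(35 - 51) + P) - 17253 = ((-8 + (35 - 51)/2) - 2572) - 17253 = ((-8 + (½)*(-16)) - 2572) - 17253 = ((-8 - 8) - 2572) - 17253 = (-16 - 2572) - 17253 = -2588 - 17253 = -19841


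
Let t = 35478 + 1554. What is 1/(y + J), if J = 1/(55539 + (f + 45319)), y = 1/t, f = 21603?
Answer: 4534975752/159493 ≈ 28434.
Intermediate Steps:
t = 37032
y = 1/37032 ≈ 2.7004e-5
J = 1/122461 (J = 1/(55539 + (21603 + 45319)) = 1/(55539 + 66922) = 1/122461 ≈ 8.1659e-6)
1/(y + J) = 1/(1/37032 + 1/122461) = 1/(159493/4534975752) = 4534975752/159493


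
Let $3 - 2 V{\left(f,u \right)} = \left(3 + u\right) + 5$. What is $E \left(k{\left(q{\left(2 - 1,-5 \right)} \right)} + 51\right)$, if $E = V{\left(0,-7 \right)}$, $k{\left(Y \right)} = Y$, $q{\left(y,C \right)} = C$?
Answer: $46$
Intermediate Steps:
$V{\left(f,u \right)} = - \frac{5}{2} - \frac{u}{2}$ ($V{\left(f,u \right)} = \frac{3}{2} - \frac{\left(3 + u\right) + 5}{2} = \frac{3}{2} - \frac{8 + u}{2} = \frac{3}{2} - \left(4 + \frac{u}{2}\right) = - \frac{5}{2} - \frac{u}{2}$)
$E = 1$ ($E = - \frac{5}{2} - - \frac{7}{2} = - \frac{5}{2} + \frac{7}{2} = 1$)
$E \left(k{\left(q{\left(2 - 1,-5 \right)} \right)} + 51\right) = 1 \left(-5 + 51\right) = 1 \cdot 46 = 46$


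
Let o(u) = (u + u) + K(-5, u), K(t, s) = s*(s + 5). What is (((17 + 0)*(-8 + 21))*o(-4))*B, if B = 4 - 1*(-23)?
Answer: -71604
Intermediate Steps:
K(t, s) = s*(5 + s)
B = 27 (B = 4 + 23 = 27)
o(u) = 2*u + u*(5 + u) (o(u) = (u + u) + u*(5 + u) = 2*u + u*(5 + u))
(((17 + 0)*(-8 + 21))*o(-4))*B = (((17 + 0)*(-8 + 21))*(-4*(7 - 4)))*27 = ((17*13)*(-4*3))*27 = (221*(-12))*27 = -2652*27 = -71604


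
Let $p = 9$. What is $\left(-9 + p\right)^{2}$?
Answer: $0$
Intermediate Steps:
$\left(-9 + p\right)^{2} = \left(-9 + 9\right)^{2} = 0^{2} = 0$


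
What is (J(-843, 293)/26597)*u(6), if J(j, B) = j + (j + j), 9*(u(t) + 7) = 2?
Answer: 17141/26597 ≈ 0.64447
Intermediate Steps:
u(t) = -61/9 (u(t) = -7 + (⅑)*2 = -7 + 2/9 = -61/9)
J(j, B) = 3*j (J(j, B) = j + 2*j = 3*j)
(J(-843, 293)/26597)*u(6) = ((3*(-843))/26597)*(-61/9) = -2529*1/26597*(-61/9) = -2529/26597*(-61/9) = 17141/26597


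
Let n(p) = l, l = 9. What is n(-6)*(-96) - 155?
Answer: -1019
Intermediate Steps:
n(p) = 9
n(-6)*(-96) - 155 = 9*(-96) - 155 = -864 - 155 = -1019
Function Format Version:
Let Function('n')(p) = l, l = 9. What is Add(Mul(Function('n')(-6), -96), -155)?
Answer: -1019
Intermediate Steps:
Function('n')(p) = 9
Add(Mul(Function('n')(-6), -96), -155) = Add(Mul(9, -96), -155) = Add(-864, -155) = -1019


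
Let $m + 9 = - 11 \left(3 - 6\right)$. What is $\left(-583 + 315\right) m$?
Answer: $-6432$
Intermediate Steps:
$m = 24$ ($m = -9 - 11 \left(3 - 6\right) = -9 - -33 = -9 + 33 = 24$)
$\left(-583 + 315\right) m = \left(-583 + 315\right) 24 = \left(-268\right) 24 = -6432$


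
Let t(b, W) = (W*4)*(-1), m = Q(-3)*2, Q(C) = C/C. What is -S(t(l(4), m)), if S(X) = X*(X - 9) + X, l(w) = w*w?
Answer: -128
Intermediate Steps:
l(w) = w**2
Q(C) = 1
m = 2 (m = 1*2 = 2)
t(b, W) = -4*W (t(b, W) = (4*W)*(-1) = -4*W)
S(X) = X + X*(-9 + X) (S(X) = X*(-9 + X) + X = X + X*(-9 + X))
-S(t(l(4), m)) = -(-4*2)*(-8 - 4*2) = -(-8)*(-8 - 8) = -(-8)*(-16) = -1*128 = -128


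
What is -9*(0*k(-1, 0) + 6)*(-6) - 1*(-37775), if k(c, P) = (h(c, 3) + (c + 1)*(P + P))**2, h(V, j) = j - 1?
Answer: 38099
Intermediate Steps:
h(V, j) = -1 + j
k(c, P) = (2 + 2*P*(1 + c))**2 (k(c, P) = ((-1 + 3) + (c + 1)*(P + P))**2 = (2 + (1 + c)*(2*P))**2 = (2 + 2*P*(1 + c))**2)
-9*(0*k(-1, 0) + 6)*(-6) - 1*(-37775) = -9*(0*(4*(1 + 0 + 0*(-1))**2) + 6)*(-6) - 1*(-37775) = -9*(0*(4*(1 + 0 + 0)**2) + 6)*(-6) + 37775 = -9*(0*(4*1**2) + 6)*(-6) + 37775 = -9*(0*(4*1) + 6)*(-6) + 37775 = -9*(0*4 + 6)*(-6) + 37775 = -9*(0 + 6)*(-6) + 37775 = -9*6*(-6) + 37775 = -54*(-6) + 37775 = 324 + 37775 = 38099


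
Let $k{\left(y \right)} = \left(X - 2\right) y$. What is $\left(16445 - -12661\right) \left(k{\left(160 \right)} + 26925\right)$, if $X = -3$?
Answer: $760394250$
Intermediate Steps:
$k{\left(y \right)} = - 5 y$ ($k{\left(y \right)} = \left(-3 - 2\right) y = - 5 y$)
$\left(16445 - -12661\right) \left(k{\left(160 \right)} + 26925\right) = \left(16445 - -12661\right) \left(\left(-5\right) 160 + 26925\right) = \left(16445 + \left(-22 + 12683\right)\right) \left(-800 + 26925\right) = \left(16445 + 12661\right) 26125 = 29106 \cdot 26125 = 760394250$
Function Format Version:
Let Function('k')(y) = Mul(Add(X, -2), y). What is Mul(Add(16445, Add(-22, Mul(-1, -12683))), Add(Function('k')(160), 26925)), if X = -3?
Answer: 760394250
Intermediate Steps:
Function('k')(y) = Mul(-5, y) (Function('k')(y) = Mul(Add(-3, -2), y) = Mul(-5, y))
Mul(Add(16445, Add(-22, Mul(-1, -12683))), Add(Function('k')(160), 26925)) = Mul(Add(16445, Add(-22, Mul(-1, -12683))), Add(Mul(-5, 160), 26925)) = Mul(Add(16445, Add(-22, 12683)), Add(-800, 26925)) = Mul(Add(16445, 12661), 26125) = Mul(29106, 26125) = 760394250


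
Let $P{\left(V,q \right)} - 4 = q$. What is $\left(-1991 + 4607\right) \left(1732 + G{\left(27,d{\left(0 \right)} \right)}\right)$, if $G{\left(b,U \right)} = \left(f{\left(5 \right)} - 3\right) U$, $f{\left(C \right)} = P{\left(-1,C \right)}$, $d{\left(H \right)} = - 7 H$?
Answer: $4530912$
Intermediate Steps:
$P{\left(V,q \right)} = 4 + q$
$f{\left(C \right)} = 4 + C$
$G{\left(b,U \right)} = 6 U$ ($G{\left(b,U \right)} = \left(\left(4 + 5\right) - 3\right) U = \left(9 - 3\right) U = 6 U$)
$\left(-1991 + 4607\right) \left(1732 + G{\left(27,d{\left(0 \right)} \right)}\right) = \left(-1991 + 4607\right) \left(1732 + 6 \left(\left(-7\right) 0\right)\right) = 2616 \left(1732 + 6 \cdot 0\right) = 2616 \left(1732 + 0\right) = 2616 \cdot 1732 = 4530912$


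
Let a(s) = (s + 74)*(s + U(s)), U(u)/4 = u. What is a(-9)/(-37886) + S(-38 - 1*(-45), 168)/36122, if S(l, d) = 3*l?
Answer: 26613114/342129523 ≈ 0.077787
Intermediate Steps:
U(u) = 4*u
a(s) = 5*s*(74 + s) (a(s) = (s + 74)*(s + 4*s) = (74 + s)*(5*s) = 5*s*(74 + s))
a(-9)/(-37886) + S(-38 - 1*(-45), 168)/36122 = (5*(-9)*(74 - 9))/(-37886) + (3*(-38 - 1*(-45)))/36122 = (5*(-9)*65)*(-1/37886) + (3*(-38 + 45))*(1/36122) = -2925*(-1/37886) + (3*7)*(1/36122) = 2925/37886 + 21*(1/36122) = 2925/37886 + 21/36122 = 26613114/342129523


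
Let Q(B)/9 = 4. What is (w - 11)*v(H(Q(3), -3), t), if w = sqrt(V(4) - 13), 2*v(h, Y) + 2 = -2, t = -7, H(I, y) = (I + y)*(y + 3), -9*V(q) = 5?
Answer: 22 - 2*I*sqrt(122)/3 ≈ 22.0 - 7.3636*I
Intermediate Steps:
Q(B) = 36 (Q(B) = 9*4 = 36)
V(q) = -5/9 (V(q) = -1/9*5 = -5/9)
H(I, y) = (3 + y)*(I + y) (H(I, y) = (I + y)*(3 + y) = (3 + y)*(I + y))
v(h, Y) = -2 (v(h, Y) = -1 + (1/2)*(-2) = -1 - 1 = -2)
w = I*sqrt(122)/3 (w = sqrt(-5/9 - 13) = sqrt(-122/9) = I*sqrt(122)/3 ≈ 3.6818*I)
(w - 11)*v(H(Q(3), -3), t) = (I*sqrt(122)/3 - 11)*(-2) = (-11 + I*sqrt(122)/3)*(-2) = 22 - 2*I*sqrt(122)/3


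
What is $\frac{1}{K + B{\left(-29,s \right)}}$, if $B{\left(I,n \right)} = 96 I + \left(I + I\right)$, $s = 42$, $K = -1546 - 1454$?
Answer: $- \frac{1}{5842} \approx -0.00017117$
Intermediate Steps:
$K = -3000$
$B{\left(I,n \right)} = 98 I$ ($B{\left(I,n \right)} = 96 I + 2 I = 98 I$)
$\frac{1}{K + B{\left(-29,s \right)}} = \frac{1}{-3000 + 98 \left(-29\right)} = \frac{1}{-3000 - 2842} = \frac{1}{-5842} = - \frac{1}{5842}$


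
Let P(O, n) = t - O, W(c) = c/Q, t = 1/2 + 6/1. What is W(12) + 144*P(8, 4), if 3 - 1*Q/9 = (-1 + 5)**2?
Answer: -8428/39 ≈ -216.10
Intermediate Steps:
Q = -117 (Q = 27 - 9*(-1 + 5)**2 = 27 - 9*4**2 = 27 - 9*16 = 27 - 144 = -117)
t = 13/2 (t = 1*(1/2) + 6*1 = 1/2 + 6 = 13/2 ≈ 6.5000)
W(c) = -c/117 (W(c) = c/(-117) = c*(-1/117) = -c/117)
P(O, n) = 13/2 - O
W(12) + 144*P(8, 4) = -1/117*12 + 144*(13/2 - 1*8) = -4/39 + 144*(13/2 - 8) = -4/39 + 144*(-3/2) = -4/39 - 216 = -8428/39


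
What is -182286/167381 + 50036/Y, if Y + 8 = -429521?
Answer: -86672199010/71894993549 ≈ -1.2055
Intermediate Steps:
Y = -429529 (Y = -8 - 429521 = -429529)
-182286/167381 + 50036/Y = -182286/167381 + 50036/(-429529) = -182286*1/167381 + 50036*(-1/429529) = -182286/167381 - 50036/429529 = -86672199010/71894993549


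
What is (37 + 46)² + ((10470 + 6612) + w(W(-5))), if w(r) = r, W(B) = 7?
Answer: 23978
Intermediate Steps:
(37 + 46)² + ((10470 + 6612) + w(W(-5))) = (37 + 46)² + ((10470 + 6612) + 7) = 83² + (17082 + 7) = 6889 + 17089 = 23978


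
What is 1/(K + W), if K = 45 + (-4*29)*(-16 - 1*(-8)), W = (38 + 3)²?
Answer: 1/2654 ≈ 0.00037679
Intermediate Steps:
W = 1681 (W = 41² = 1681)
K = 973 (K = 45 - 116*(-16 + 8) = 45 - 116*(-8) = 45 + 928 = 973)
1/(K + W) = 1/(973 + 1681) = 1/2654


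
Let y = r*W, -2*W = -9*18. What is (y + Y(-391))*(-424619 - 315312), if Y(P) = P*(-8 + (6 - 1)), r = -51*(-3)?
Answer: -10037903946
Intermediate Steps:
r = 153
W = 81 (W = -(-9)*18/2 = -1/2*(-162) = 81)
y = 12393 (y = 153*81 = 12393)
Y(P) = -3*P (Y(P) = P*(-8 + 5) = P*(-3) = -3*P)
(y + Y(-391))*(-424619 - 315312) = (12393 - 3*(-391))*(-424619 - 315312) = (12393 + 1173)*(-739931) = 13566*(-739931) = -10037903946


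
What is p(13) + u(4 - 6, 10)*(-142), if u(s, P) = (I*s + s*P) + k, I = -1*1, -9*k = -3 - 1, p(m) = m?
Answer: 22553/9 ≈ 2505.9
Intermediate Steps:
k = 4/9 (k = -(-3 - 1)/9 = -⅑*(-4) = 4/9 ≈ 0.44444)
I = -1
u(s, P) = 4/9 - s + P*s (u(s, P) = (-s + s*P) + 4/9 = (-s + P*s) + 4/9 = 4/9 - s + P*s)
p(13) + u(4 - 6, 10)*(-142) = 13 + (4/9 - (4 - 6) + 10*(4 - 6))*(-142) = 13 + (4/9 - 1*(-2) + 10*(-2))*(-142) = 13 + (4/9 + 2 - 20)*(-142) = 13 - 158/9*(-142) = 13 + 22436/9 = 22553/9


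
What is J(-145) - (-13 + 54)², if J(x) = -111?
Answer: -1792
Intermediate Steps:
J(-145) - (-13 + 54)² = -111 - (-13 + 54)² = -111 - 1*41² = -111 - 1*1681 = -111 - 1681 = -1792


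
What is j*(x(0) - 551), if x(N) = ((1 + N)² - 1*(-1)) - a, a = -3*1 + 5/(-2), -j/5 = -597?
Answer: -3244695/2 ≈ -1.6223e+6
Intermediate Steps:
j = 2985 (j = -5*(-597) = 2985)
a = -11/2 (a = -3 + 5*(-½) = -3 - 5/2 = -11/2 ≈ -5.5000)
x(N) = 13/2 + (1 + N)² (x(N) = ((1 + N)² - 1*(-1)) - 1*(-11/2) = ((1 + N)² + 1) + 11/2 = (1 + (1 + N)²) + 11/2 = 13/2 + (1 + N)²)
j*(x(0) - 551) = 2985*((13/2 + (1 + 0)²) - 551) = 2985*((13/2 + 1²) - 551) = 2985*((13/2 + 1) - 551) = 2985*(15/2 - 551) = 2985*(-1087/2) = -3244695/2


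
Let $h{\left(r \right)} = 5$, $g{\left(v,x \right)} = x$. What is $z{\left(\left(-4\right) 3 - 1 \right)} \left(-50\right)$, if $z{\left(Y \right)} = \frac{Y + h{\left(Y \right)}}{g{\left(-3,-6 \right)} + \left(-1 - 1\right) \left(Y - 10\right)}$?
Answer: $10$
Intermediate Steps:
$z{\left(Y \right)} = \frac{5 + Y}{14 - 2 Y}$ ($z{\left(Y \right)} = \frac{Y + 5}{-6 + \left(-1 - 1\right) \left(Y - 10\right)} = \frac{5 + Y}{-6 - 2 \left(-10 + Y\right)} = \frac{5 + Y}{-6 - \left(-20 + 2 Y\right)} = \frac{5 + Y}{14 - 2 Y}$)
$z{\left(\left(-4\right) 3 - 1 \right)} \left(-50\right) = \frac{-5 - \left(\left(-4\right) 3 - 1\right)}{2 \left(-7 - 13\right)} \left(-50\right) = \frac{-5 - \left(-12 - 1\right)}{2 \left(-7 - 13\right)} \left(-50\right) = \frac{-5 - -13}{2 \left(-7 - 13\right)} \left(-50\right) = \frac{-5 + 13}{2 \left(-20\right)} \left(-50\right) = \frac{1}{2} \left(- \frac{1}{20}\right) 8 \left(-50\right) = \left(- \frac{1}{5}\right) \left(-50\right) = 10$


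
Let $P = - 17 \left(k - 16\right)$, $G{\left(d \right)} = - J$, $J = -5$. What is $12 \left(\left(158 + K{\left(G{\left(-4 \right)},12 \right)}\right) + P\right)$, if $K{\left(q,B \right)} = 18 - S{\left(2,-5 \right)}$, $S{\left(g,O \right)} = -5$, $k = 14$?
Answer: $2580$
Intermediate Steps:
$G{\left(d \right)} = 5$ ($G{\left(d \right)} = \left(-1\right) \left(-5\right) = 5$)
$P = 34$ ($P = - 17 \left(14 - 16\right) = \left(-17\right) \left(-2\right) = 34$)
$K{\left(q,B \right)} = 23$ ($K{\left(q,B \right)} = 18 - -5 = 18 + 5 = 23$)
$12 \left(\left(158 + K{\left(G{\left(-4 \right)},12 \right)}\right) + P\right) = 12 \left(\left(158 + 23\right) + 34\right) = 12 \left(181 + 34\right) = 12 \cdot 215 = 2580$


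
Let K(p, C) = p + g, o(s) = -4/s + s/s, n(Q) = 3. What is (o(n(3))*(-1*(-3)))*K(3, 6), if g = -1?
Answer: -2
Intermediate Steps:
o(s) = 1 - 4/s (o(s) = -4/s + 1 = 1 - 4/s)
K(p, C) = -1 + p (K(p, C) = p - 1 = -1 + p)
(o(n(3))*(-1*(-3)))*K(3, 6) = (((-4 + 3)/3)*(-1*(-3)))*(-1 + 3) = (((⅓)*(-1))*3)*2 = -⅓*3*2 = -1*2 = -2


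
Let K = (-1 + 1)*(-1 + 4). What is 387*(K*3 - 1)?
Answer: -387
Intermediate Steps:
K = 0 (K = 0*3 = 0)
387*(K*3 - 1) = 387*(0*3 - 1) = 387*(0 - 1) = 387*(-1) = -387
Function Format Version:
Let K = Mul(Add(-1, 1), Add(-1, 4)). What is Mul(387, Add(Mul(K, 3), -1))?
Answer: -387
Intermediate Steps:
K = 0 (K = Mul(0, 3) = 0)
Mul(387, Add(Mul(K, 3), -1)) = Mul(387, Add(Mul(0, 3), -1)) = Mul(387, Add(0, -1)) = Mul(387, -1) = -387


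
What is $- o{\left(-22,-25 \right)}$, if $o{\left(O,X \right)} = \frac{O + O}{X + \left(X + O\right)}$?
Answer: $- \frac{11}{18} \approx -0.61111$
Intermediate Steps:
$o{\left(O,X \right)} = \frac{2 O}{O + 2 X}$ ($o{\left(O,X \right)} = \frac{2 O}{X + \left(O + X\right)} = \frac{2 O}{O + 2 X}$)
$- o{\left(-22,-25 \right)} = - \frac{2 \left(-22\right)}{-22 + 2 \left(-25\right)} = - \frac{2 \left(-22\right)}{-22 - 50} = - \frac{2 \left(-22\right)}{-72} = - \frac{2 \left(-22\right) \left(-1\right)}{72} = \left(-1\right) \frac{11}{18} = - \frac{11}{18}$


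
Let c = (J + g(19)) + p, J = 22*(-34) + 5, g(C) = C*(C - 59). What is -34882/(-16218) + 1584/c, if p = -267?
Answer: 3004319/2392155 ≈ 1.2559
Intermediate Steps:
g(C) = C*(-59 + C)
J = -743 (J = -748 + 5 = -743)
c = -1770 (c = (-743 + 19*(-59 + 19)) - 267 = (-743 + 19*(-40)) - 267 = (-743 - 760) - 267 = -1503 - 267 = -1770)
-34882/(-16218) + 1584/c = -34882/(-16218) + 1584/(-1770) = -34882*(-1/16218) + 1584*(-1/1770) = 17441/8109 - 264/295 = 3004319/2392155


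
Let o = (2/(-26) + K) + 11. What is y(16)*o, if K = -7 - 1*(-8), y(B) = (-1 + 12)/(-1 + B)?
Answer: 341/39 ≈ 8.7436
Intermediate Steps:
y(B) = 11/(-1 + B)
K = 1 (K = -7 + 8 = 1)
o = 155/13 (o = (2/(-26) + 1) + 11 = (2*(-1/26) + 1) + 11 = (-1/13 + 1) + 11 = 12/13 + 11 = 155/13 ≈ 11.923)
y(16)*o = (11/(-1 + 16))*(155/13) = (11/15)*(155/13) = 341/39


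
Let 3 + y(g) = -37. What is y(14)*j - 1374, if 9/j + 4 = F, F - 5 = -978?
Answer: -1342038/977 ≈ -1373.6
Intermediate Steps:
F = -973 (F = 5 - 978 = -973)
j = -9/977 (j = 9/(-4 - 973) = 9/(-977) = 9*(-1/977) = -9/977 ≈ -0.0092119)
y(g) = -40 (y(g) = -3 - 37 = -40)
y(14)*j - 1374 = -40*(-9/977) - 1374 = 360/977 - 1374 = -1342038/977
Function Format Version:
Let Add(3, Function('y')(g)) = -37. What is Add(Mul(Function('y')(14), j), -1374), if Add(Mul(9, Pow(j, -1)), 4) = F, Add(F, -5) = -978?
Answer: Rational(-1342038, 977) ≈ -1373.6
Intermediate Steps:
F = -973 (F = Add(5, -978) = -973)
j = Rational(-9, 977) (j = Mul(9, Pow(Add(-4, -973), -1)) = Mul(9, Pow(-977, -1)) = Mul(9, Rational(-1, 977)) = Rational(-9, 977) ≈ -0.0092119)
Function('y')(g) = -40 (Function('y')(g) = Add(-3, -37) = -40)
Add(Mul(Function('y')(14), j), -1374) = Add(Mul(-40, Rational(-9, 977)), -1374) = Add(Rational(360, 977), -1374) = Rational(-1342038, 977)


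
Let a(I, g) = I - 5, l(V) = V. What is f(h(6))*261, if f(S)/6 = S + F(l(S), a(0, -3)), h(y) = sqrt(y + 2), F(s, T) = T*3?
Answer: -23490 + 3132*sqrt(2) ≈ -19061.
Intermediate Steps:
a(I, g) = -5 + I
F(s, T) = 3*T
h(y) = sqrt(2 + y)
f(S) = -90 + 6*S (f(S) = 6*(S + 3*(-5 + 0)) = 6*(S + 3*(-5)) = 6*(S - 15) = 6*(-15 + S) = -90 + 6*S)
f(h(6))*261 = (-90 + 6*sqrt(2 + 6))*261 = (-90 + 6*sqrt(8))*261 = (-90 + 6*(2*sqrt(2)))*261 = (-90 + 12*sqrt(2))*261 = -23490 + 3132*sqrt(2)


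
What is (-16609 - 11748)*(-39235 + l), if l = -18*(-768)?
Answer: 720579727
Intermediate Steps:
l = 13824
(-16609 - 11748)*(-39235 + l) = (-16609 - 11748)*(-39235 + 13824) = -28357*(-25411) = 720579727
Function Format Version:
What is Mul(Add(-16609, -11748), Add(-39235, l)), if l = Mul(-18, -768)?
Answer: 720579727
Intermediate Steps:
l = 13824
Mul(Add(-16609, -11748), Add(-39235, l)) = Mul(Add(-16609, -11748), Add(-39235, 13824)) = Mul(-28357, -25411) = 720579727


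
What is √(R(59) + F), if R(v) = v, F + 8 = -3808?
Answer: 17*I*√13 ≈ 61.294*I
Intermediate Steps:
F = -3816 (F = -8 - 3808 = -3816)
√(R(59) + F) = √(59 - 3816) = √(-3757) = 17*I*√13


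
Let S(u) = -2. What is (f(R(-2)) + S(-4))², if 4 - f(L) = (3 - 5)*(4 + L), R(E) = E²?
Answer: 324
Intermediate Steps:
f(L) = 12 + 2*L (f(L) = 4 - (3 - 5)*(4 + L) = 4 - (-2)*(4 + L) = 4 - (-8 - 2*L) = 4 + (8 + 2*L) = 12 + 2*L)
(f(R(-2)) + S(-4))² = ((12 + 2*(-2)²) - 2)² = ((12 + 2*4) - 2)² = ((12 + 8) - 2)² = (20 - 2)² = 18² = 324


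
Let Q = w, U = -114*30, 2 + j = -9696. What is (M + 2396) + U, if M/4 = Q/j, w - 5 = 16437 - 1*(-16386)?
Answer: -5031032/4849 ≈ -1037.5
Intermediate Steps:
j = -9698 (j = -2 - 9696 = -9698)
U = -3420
w = 32828 (w = 5 + (16437 - 1*(-16386)) = 5 + (16437 + 16386) = 5 + 32823 = 32828)
Q = 32828
M = -65656/4849 (M = 4*(32828/(-9698)) = 4*(32828*(-1/9698)) = 4*(-16414/4849) = -65656/4849 ≈ -13.540)
(M + 2396) + U = (-65656/4849 + 2396) - 3420 = 11552548/4849 - 3420 = -5031032/4849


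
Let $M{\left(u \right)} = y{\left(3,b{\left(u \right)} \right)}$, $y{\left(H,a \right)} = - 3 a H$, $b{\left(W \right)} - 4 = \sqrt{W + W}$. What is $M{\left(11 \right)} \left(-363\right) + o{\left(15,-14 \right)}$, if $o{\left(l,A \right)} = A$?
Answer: $13054 + 3267 \sqrt{22} \approx 28378.0$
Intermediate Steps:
$b{\left(W \right)} = 4 + \sqrt{2} \sqrt{W}$ ($b{\left(W \right)} = 4 + \sqrt{W + W} = 4 + \sqrt{2 W} = 4 + \sqrt{2} \sqrt{W}$)
$y{\left(H,a \right)} = - 3 H a$
$M{\left(u \right)} = -36 - 9 \sqrt{2} \sqrt{u}$ ($M{\left(u \right)} = \left(-3\right) 3 \left(4 + \sqrt{2} \sqrt{u}\right) = -36 - 9 \sqrt{2} \sqrt{u}$)
$M{\left(11 \right)} \left(-363\right) + o{\left(15,-14 \right)} = \left(-36 - 9 \sqrt{2} \sqrt{11}\right) \left(-363\right) - 14 = \left(-36 - 9 \sqrt{22}\right) \left(-363\right) - 14 = \left(13068 + 3267 \sqrt{22}\right) - 14 = 13054 + 3267 \sqrt{22}$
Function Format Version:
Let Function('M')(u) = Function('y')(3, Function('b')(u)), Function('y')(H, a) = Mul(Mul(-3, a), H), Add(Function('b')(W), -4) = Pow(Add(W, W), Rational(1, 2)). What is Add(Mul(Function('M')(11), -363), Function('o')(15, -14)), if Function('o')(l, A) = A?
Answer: Add(13054, Mul(3267, Pow(22, Rational(1, 2)))) ≈ 28378.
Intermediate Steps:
Function('b')(W) = Add(4, Mul(Pow(2, Rational(1, 2)), Pow(W, Rational(1, 2)))) (Function('b')(W) = Add(4, Pow(Add(W, W), Rational(1, 2))) = Add(4, Pow(Mul(2, W), Rational(1, 2))) = Add(4, Mul(Pow(2, Rational(1, 2)), Pow(W, Rational(1, 2)))))
Function('y')(H, a) = Mul(-3, H, a)
Function('M')(u) = Add(-36, Mul(-9, Pow(2, Rational(1, 2)), Pow(u, Rational(1, 2)))) (Function('M')(u) = Mul(-3, 3, Add(4, Mul(Pow(2, Rational(1, 2)), Pow(u, Rational(1, 2))))) = Add(-36, Mul(-9, Pow(2, Rational(1, 2)), Pow(u, Rational(1, 2)))))
Add(Mul(Function('M')(11), -363), Function('o')(15, -14)) = Add(Mul(Add(-36, Mul(-9, Pow(2, Rational(1, 2)), Pow(11, Rational(1, 2)))), -363), -14) = Add(Mul(Add(-36, Mul(-9, Pow(22, Rational(1, 2)))), -363), -14) = Add(Add(13068, Mul(3267, Pow(22, Rational(1, 2)))), -14) = Add(13054, Mul(3267, Pow(22, Rational(1, 2))))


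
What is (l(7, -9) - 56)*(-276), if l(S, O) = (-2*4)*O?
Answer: -4416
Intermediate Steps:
l(S, O) = -8*O
(l(7, -9) - 56)*(-276) = (-8*(-9) - 56)*(-276) = (72 - 56)*(-276) = 16*(-276) = -4416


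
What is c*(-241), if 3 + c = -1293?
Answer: 312336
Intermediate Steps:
c = -1296 (c = -3 - 1293 = -1296)
c*(-241) = -1296*(-241) = 312336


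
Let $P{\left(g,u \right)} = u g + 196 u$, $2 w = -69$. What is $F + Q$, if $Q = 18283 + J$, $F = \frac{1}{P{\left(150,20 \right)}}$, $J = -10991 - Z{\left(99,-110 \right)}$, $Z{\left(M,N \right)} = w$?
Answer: $\frac{50699381}{6920} \approx 7326.5$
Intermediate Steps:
$w = - \frac{69}{2}$ ($w = \frac{1}{2} \left(-69\right) = - \frac{69}{2} \approx -34.5$)
$Z{\left(M,N \right)} = - \frac{69}{2}$
$P{\left(g,u \right)} = 196 u + g u$ ($P{\left(g,u \right)} = g u + 196 u = 196 u + g u$)
$J = - \frac{21913}{2}$ ($J = -10991 - - \frac{69}{2} = -10991 + \frac{69}{2} = - \frac{21913}{2} \approx -10957.0$)
$F = \frac{1}{6920}$ ($F = \frac{1}{20 \left(196 + 150\right)} = \frac{1}{20 \cdot 346} = \frac{1}{6920} \approx 0.00014451$)
$Q = \frac{14653}{2}$ ($Q = 18283 - \frac{21913}{2} = \frac{14653}{2} \approx 7326.5$)
$F + Q = \frac{1}{6920} + \frac{14653}{2} = \frac{50699381}{6920}$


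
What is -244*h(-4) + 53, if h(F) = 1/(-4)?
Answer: 114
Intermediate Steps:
h(F) = -¼
-244*h(-4) + 53 = -244*(-¼) + 53 = 61 + 53 = 114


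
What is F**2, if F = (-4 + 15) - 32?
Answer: 441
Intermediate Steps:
F = -21 (F = 11 - 32 = -21)
F**2 = (-21)**2 = 441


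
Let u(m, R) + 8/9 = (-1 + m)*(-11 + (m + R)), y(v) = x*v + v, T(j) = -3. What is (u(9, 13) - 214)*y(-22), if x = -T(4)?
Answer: 100496/9 ≈ 11166.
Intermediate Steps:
x = 3 (x = -1*(-3) = 3)
y(v) = 4*v (y(v) = 3*v + v = 4*v)
u(m, R) = -8/9 + (-1 + m)*(-11 + R + m) (u(m, R) = -8/9 + (-1 + m)*(-11 + (m + R)) = -8/9 + (-1 + m)*(-11 + (R + m)) = -8/9 + (-1 + m)*(-11 + R + m))
(u(9, 13) - 214)*y(-22) = ((91/9 + 9² - 1*13 - 12*9 + 13*9) - 214)*(4*(-22)) = ((91/9 + 81 - 13 - 108 + 117) - 214)*(-88) = (784/9 - 214)*(-88) = -1142/9*(-88) = 100496/9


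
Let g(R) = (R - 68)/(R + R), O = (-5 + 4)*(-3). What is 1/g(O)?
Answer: -6/65 ≈ -0.092308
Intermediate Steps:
O = 3 (O = -1*(-3) = 3)
g(R) = (-68 + R)/(2*R) (g(R) = (-68 + R)/((2*R)) = (-68 + R)*(1/(2*R)) = (-68 + R)/(2*R))
1/g(O) = 1/((½)*(-68 + 3)/3) = 1/((½)*(⅓)*(-65)) = 1/(-65/6) = -6/65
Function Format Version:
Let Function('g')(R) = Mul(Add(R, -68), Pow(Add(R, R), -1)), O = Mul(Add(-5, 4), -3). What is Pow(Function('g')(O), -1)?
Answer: Rational(-6, 65) ≈ -0.092308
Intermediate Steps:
O = 3 (O = Mul(-1, -3) = 3)
Function('g')(R) = Mul(Rational(1, 2), Pow(R, -1), Add(-68, R)) (Function('g')(R) = Mul(Add(-68, R), Pow(Mul(2, R), -1)) = Mul(Add(-68, R), Mul(Rational(1, 2), Pow(R, -1))) = Mul(Rational(1, 2), Pow(R, -1), Add(-68, R)))
Pow(Function('g')(O), -1) = Pow(Mul(Rational(1, 2), Pow(3, -1), Add(-68, 3)), -1) = Pow(Mul(Rational(1, 2), Rational(1, 3), -65), -1) = Pow(Rational(-65, 6), -1) = Rational(-6, 65)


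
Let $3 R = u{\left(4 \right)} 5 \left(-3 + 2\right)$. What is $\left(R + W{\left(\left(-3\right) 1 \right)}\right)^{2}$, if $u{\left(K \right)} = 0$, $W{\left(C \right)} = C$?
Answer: $9$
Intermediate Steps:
$R = 0$ ($R = \frac{0 \cdot 5 \left(-3 + 2\right)}{3} = \frac{0 \left(-1\right)}{3} = \frac{1}{3} \cdot 0 = 0$)
$\left(R + W{\left(\left(-3\right) 1 \right)}\right)^{2} = \left(0 - 3\right)^{2} = \left(-3\right)^{2} = 9$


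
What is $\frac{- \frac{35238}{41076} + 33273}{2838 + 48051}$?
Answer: $\frac{32540155}{49769442} \approx 0.65382$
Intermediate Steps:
$\frac{- \frac{35238}{41076} + 33273}{2838 + 48051} = \frac{\left(-35238\right) \frac{1}{41076} + 33273}{50889} = \left(- \frac{839}{978} + 33273\right) \frac{1}{50889} = \frac{32540155}{978} \cdot \frac{1}{50889} = \frac{32540155}{49769442}$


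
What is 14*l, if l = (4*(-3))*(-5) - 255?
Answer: -2730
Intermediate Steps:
l = -195 (l = -12*(-5) - 255 = 60 - 255 = -195)
14*l = 14*(-195) = -2730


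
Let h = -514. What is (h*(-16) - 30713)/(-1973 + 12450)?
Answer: -22489/10477 ≈ -2.1465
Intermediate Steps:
(h*(-16) - 30713)/(-1973 + 12450) = (-514*(-16) - 30713)/(-1973 + 12450) = (8224 - 30713)/10477 = -22489*1/10477 = -22489/10477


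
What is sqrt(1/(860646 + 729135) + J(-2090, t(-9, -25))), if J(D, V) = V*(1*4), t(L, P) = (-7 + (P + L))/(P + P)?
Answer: sqrt(207247137237327)/7948905 ≈ 1.8111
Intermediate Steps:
t(L, P) = (-7 + L + P)/(2*P) (t(L, P) = (-7 + (L + P))/((2*P)) = (-7 + L + P)*(1/(2*P)) = (-7 + L + P)/(2*P))
J(D, V) = 4*V (J(D, V) = V*4 = 4*V)
sqrt(1/(860646 + 729135) + J(-2090, t(-9, -25))) = sqrt(1/(860646 + 729135) + 4*((1/2)*(-7 - 9 - 25)/(-25))) = sqrt(1/1589781 + 4*((1/2)*(-1/25)*(-41))) = sqrt(1/1589781 + 4*(41/50)) = sqrt(1/1589781 + 82/25) = sqrt(130362067/39744525) = sqrt(207247137237327)/7948905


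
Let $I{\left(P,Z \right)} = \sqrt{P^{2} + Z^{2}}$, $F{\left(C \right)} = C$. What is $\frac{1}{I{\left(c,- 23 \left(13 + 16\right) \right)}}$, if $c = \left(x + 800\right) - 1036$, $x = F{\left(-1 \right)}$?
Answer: $\frac{\sqrt{501058}}{501058} \approx 0.0014127$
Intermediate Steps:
$x = -1$
$c = -237$ ($c = \left(-1 + 800\right) - 1036 = 799 - 1036 = -237$)
$\frac{1}{I{\left(c,- 23 \left(13 + 16\right) \right)}} = \frac{1}{\sqrt{\left(-237\right)^{2} + \left(- 23 \left(13 + 16\right)\right)^{2}}} = \frac{1}{\sqrt{56169 + \left(\left(-23\right) 29\right)^{2}}} = \frac{1}{\sqrt{56169 + \left(-667\right)^{2}}} = \frac{1}{\sqrt{56169 + 444889}} = \frac{1}{\sqrt{501058}} = \frac{\sqrt{501058}}{501058}$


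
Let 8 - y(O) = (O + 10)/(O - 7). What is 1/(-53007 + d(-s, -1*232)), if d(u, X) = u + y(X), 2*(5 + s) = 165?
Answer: -478/25371011 ≈ -1.8840e-5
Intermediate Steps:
s = 155/2 (s = -5 + (½)*165 = -5 + 165/2 = 155/2 ≈ 77.500)
y(O) = 8 - (10 + O)/(-7 + O) (y(O) = 8 - (O + 10)/(O - 7) = 8 - (10 + O)/(-7 + O))
d(u, X) = u + (-66 + 7*X)/(-7 + X)
1/(-53007 + d(-s, -1*232)) = 1/(-53007 + (-66 + 7*(-1*232) + (-1*155/2)*(-7 - 1*232))/(-7 - 1*232)) = 1/(-53007 + (-66 + 7*(-232) - 155*(-7 - 232)/2)/(-7 - 232)) = 1/(-53007 + (-66 - 1624 - 155/2*(-239))/(-239)) = 1/(-53007 - (-66 - 1624 + 37045/2)/239) = 1/(-53007 - 1/239*33665/2) = 1/(-53007 - 33665/478) = 1/(-25371011/478) = -478/25371011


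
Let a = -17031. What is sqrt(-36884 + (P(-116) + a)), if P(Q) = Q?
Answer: I*sqrt(54031) ≈ 232.45*I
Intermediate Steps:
sqrt(-36884 + (P(-116) + a)) = sqrt(-36884 + (-116 - 17031)) = sqrt(-36884 - 17147) = sqrt(-54031) = I*sqrt(54031)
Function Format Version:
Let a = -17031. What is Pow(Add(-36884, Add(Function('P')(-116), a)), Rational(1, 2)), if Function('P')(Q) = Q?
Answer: Mul(I, Pow(54031, Rational(1, 2))) ≈ Mul(232.45, I)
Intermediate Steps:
Pow(Add(-36884, Add(Function('P')(-116), a)), Rational(1, 2)) = Pow(Add(-36884, Add(-116, -17031)), Rational(1, 2)) = Pow(Add(-36884, -17147), Rational(1, 2)) = Pow(-54031, Rational(1, 2)) = Mul(I, Pow(54031, Rational(1, 2)))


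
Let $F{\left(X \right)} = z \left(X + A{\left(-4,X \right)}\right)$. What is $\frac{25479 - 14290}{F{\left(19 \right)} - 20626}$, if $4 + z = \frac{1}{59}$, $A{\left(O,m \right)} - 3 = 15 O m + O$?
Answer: $- \frac{660151}{953264} \approx -0.69252$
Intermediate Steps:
$A{\left(O,m \right)} = 3 + O + 15 O m$ ($A{\left(O,m \right)} = 3 + \left(15 O m + O\right) = 3 + \left(O + 15 O m\right) = 3 + O + 15 O m$)
$z = - \frac{235}{59}$ ($z = -4 + \frac{1}{59} = - \frac{235}{59} \approx -3.9831$)
$F{\left(X \right)} = \frac{235}{59} + 235 X$ ($F{\left(X \right)} = - \frac{235 \left(X + \left(3 - 4 + 15 \left(-4\right) X\right)\right)}{59} = - \frac{235 \left(X - \left(1 + 60 X\right)\right)}{59} = - \frac{235 \left(-1 - 59 X\right)}{59} = \frac{235}{59} + 235 X$)
$\frac{25479 - 14290}{F{\left(19 \right)} - 20626} = \frac{25479 - 14290}{\left(\frac{235}{59} + 235 \cdot 19\right) - 20626} = \frac{11189}{\left(\frac{235}{59} + 4465\right) - 20626} = \frac{11189}{\frac{263670}{59} - 20626} = \frac{11189}{- \frac{953264}{59}} = 11189 \left(- \frac{59}{953264}\right) = - \frac{660151}{953264}$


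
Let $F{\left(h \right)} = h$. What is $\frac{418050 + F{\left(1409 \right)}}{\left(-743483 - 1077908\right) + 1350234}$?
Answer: $- \frac{419459}{471157} \approx -0.89027$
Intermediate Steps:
$\frac{418050 + F{\left(1409 \right)}}{\left(-743483 - 1077908\right) + 1350234} = \frac{418050 + 1409}{\left(-743483 - 1077908\right) + 1350234} = \frac{419459}{-1821391 + 1350234} = \frac{419459}{-471157} = 419459 \left(- \frac{1}{471157}\right) = - \frac{419459}{471157}$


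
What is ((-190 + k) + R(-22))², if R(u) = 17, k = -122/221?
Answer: 1471106025/48841 ≈ 30120.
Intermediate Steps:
k = -122/221 (k = -122*1/221 = -122/221 ≈ -0.55204)
((-190 + k) + R(-22))² = ((-190 - 122/221) + 17)² = (-42112/221 + 17)² = (-38355/221)² = 1471106025/48841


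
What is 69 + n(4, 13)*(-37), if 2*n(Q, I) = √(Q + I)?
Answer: 69 - 37*√17/2 ≈ -7.2775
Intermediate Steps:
n(Q, I) = √(I + Q)/2 (n(Q, I) = √(Q + I)/2 = √(I + Q)/2)
69 + n(4, 13)*(-37) = 69 + (√(13 + 4)/2)*(-37) = 69 + (√17/2)*(-37) = 69 - 37*√17/2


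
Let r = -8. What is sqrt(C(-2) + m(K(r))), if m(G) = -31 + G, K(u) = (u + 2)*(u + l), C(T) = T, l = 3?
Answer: I*sqrt(3) ≈ 1.732*I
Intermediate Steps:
K(u) = (2 + u)*(3 + u) (K(u) = (u + 2)*(u + 3) = (2 + u)*(3 + u))
sqrt(C(-2) + m(K(r))) = sqrt(-2 + (-31 + (6 + (-8)**2 + 5*(-8)))) = sqrt(-2 + (-31 + (6 + 64 - 40))) = sqrt(-2 + (-31 + 30)) = sqrt(-2 - 1) = sqrt(-3) = I*sqrt(3)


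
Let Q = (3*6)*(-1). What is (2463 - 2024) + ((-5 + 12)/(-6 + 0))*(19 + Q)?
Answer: 2627/6 ≈ 437.83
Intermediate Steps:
Q = -18 (Q = 18*(-1) = -18)
(2463 - 2024) + ((-5 + 12)/(-6 + 0))*(19 + Q) = (2463 - 2024) + ((-5 + 12)/(-6 + 0))*(19 - 18) = 439 + (7/(-6))*1 = 439 + (7*(-1/6))*1 = 439 - 7/6*1 = 439 - 7/6 = 2627/6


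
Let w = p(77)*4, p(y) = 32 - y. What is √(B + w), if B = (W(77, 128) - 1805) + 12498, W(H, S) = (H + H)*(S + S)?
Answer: √49937 ≈ 223.47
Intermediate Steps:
W(H, S) = 4*H*S (W(H, S) = (2*H)*(2*S) = 4*H*S)
w = -180 (w = (32 - 1*77)*4 = (32 - 77)*4 = -45*4 = -180)
B = 50117 (B = (4*77*128 - 1805) + 12498 = (39424 - 1805) + 12498 = 37619 + 12498 = 50117)
√(B + w) = √(50117 - 180) = √49937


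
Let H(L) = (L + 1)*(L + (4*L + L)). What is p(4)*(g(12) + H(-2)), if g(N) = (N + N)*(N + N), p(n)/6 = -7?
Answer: -24696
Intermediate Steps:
p(n) = -42 (p(n) = 6*(-7) = -42)
H(L) = 6*L*(1 + L) (H(L) = (1 + L)*(L + 5*L) = (1 + L)*(6*L) = 6*L*(1 + L))
g(N) = 4*N² (g(N) = (2*N)*(2*N) = 4*N²)
p(4)*(g(12) + H(-2)) = -42*(4*12² + 6*(-2)*(1 - 2)) = -42*(4*144 + 6*(-2)*(-1)) = -42*(576 + 12) = -42*588 = -24696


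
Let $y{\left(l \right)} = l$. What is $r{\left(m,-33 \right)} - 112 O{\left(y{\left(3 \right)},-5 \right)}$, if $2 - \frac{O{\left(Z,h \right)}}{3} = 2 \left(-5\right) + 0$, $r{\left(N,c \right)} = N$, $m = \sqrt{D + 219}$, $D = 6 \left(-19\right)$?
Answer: $-4032 + \sqrt{105} \approx -4021.8$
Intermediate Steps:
$D = -114$
$m = \sqrt{105}$ ($m = \sqrt{-114 + 219} = \sqrt{105} \approx 10.247$)
$O{\left(Z,h \right)} = 36$ ($O{\left(Z,h \right)} = 6 - 3 \left(2 \left(-5\right) + 0\right) = 6 - 3 \left(-10 + 0\right) = 6 - -30 = 6 + 30 = 36$)
$r{\left(m,-33 \right)} - 112 O{\left(y{\left(3 \right)},-5 \right)} = \sqrt{105} - 112 \cdot 36 = \sqrt{105} - 4032 = -4032 + \sqrt{105}$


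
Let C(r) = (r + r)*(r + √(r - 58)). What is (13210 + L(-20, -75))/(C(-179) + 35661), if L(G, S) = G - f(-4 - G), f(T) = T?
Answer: 1314014282/9979040917 + 4716292*I*√237/9979040917 ≈ 0.13168 + 0.0072759*I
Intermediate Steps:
L(G, S) = 4 + 2*G (L(G, S) = G - (-4 - G) = G + (4 + G) = 4 + 2*G)
C(r) = 2*r*(r + √(-58 + r)) (C(r) = (2*r)*(r + √(-58 + r)) = 2*r*(r + √(-58 + r)))
(13210 + L(-20, -75))/(C(-179) + 35661) = (13210 + (4 + 2*(-20)))/(2*(-179)*(-179 + √(-58 - 179)) + 35661) = (13210 + (4 - 40))/(2*(-179)*(-179 + √(-237)) + 35661) = (13210 - 36)/(2*(-179)*(-179 + I*√237) + 35661) = 13174/((64082 - 358*I*√237) + 35661) = 13174/(99743 - 358*I*√237)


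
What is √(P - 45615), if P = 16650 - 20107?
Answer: 4*I*√3067 ≈ 221.52*I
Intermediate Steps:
P = -3457
√(P - 45615) = √(-3457 - 45615) = √(-49072) = 4*I*√3067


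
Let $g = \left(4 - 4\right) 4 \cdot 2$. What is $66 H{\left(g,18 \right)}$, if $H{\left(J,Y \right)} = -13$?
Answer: $-858$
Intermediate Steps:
$g = 0$ ($g = 0 \cdot 4 \cdot 2 = 0 \cdot 2 = 0$)
$66 H{\left(g,18 \right)} = 66 \left(-13\right) = -858$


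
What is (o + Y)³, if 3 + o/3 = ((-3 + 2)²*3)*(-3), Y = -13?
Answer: -117649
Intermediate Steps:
o = -36 (o = -9 + 3*(((-3 + 2)²*3)*(-3)) = -9 + 3*(((-1)²*3)*(-3)) = -9 + 3*((1*3)*(-3)) = -9 + 3*(3*(-3)) = -9 + 3*(-9) = -9 - 27 = -36)
(o + Y)³ = (-36 - 13)³ = (-49)³ = -117649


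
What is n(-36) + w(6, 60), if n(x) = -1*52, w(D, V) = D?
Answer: -46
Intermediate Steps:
n(x) = -52
n(-36) + w(6, 60) = -52 + 6 = -46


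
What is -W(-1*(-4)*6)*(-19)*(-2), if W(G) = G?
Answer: -912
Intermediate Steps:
-W(-1*(-4)*6)*(-19)*(-2) = -(-1*(-4)*6)*(-19)*(-2) = -(4*6)*(-19)*(-2) = -24*(-19)*(-2) = -(-456)*(-2) = -1*912 = -912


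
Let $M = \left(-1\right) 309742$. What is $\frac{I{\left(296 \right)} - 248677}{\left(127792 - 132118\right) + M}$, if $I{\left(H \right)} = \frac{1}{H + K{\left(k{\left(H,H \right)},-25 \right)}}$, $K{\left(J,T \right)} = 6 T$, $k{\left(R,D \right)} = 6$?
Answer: $\frac{36306841}{45853928} \approx 0.79179$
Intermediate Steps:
$M = -309742$
$I{\left(H \right)} = \frac{1}{-150 + H}$ ($I{\left(H \right)} = \frac{1}{H + 6 \left(-25\right)} = \frac{1}{H - 150} = \frac{1}{-150 + H}$)
$\frac{I{\left(296 \right)} - 248677}{\left(127792 - 132118\right) + M} = \frac{\frac{1}{-150 + 296} - 248677}{\left(127792 - 132118\right) - 309742} = \frac{\frac{1}{146} - 248677}{\left(127792 - 132118\right) - 309742} = \frac{\frac{1}{146} - 248677}{-4326 - 309742} = - \frac{36306841}{146 \left(-314068\right)} = \left(- \frac{36306841}{146}\right) \left(- \frac{1}{314068}\right) = \frac{36306841}{45853928}$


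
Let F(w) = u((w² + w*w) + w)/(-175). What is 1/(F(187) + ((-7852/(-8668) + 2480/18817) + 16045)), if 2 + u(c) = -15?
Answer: 230189575/3693652949823 ≈ 6.2320e-5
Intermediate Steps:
u(c) = -17 (u(c) = -2 - 15 = -17)
F(w) = 17/175 (F(w) = -17/(-175) = -17*(-1/175) = 17/175)
1/(F(187) + ((-7852/(-8668) + 2480/18817) + 16045)) = 1/(17/175 + ((-7852/(-8668) + 2480/18817) + 16045)) = 1/(17/175 + ((-7852*(-1/8668) + 2480*(1/18817)) + 16045)) = 1/(17/175 + ((1963/2167 + 80/607) + 16045)) = 1/(17/175 + (1364901/1315369 + 16045)) = 1/(17/175 + 21106460506/1315369) = 1/(3693652949823/230189575) = 230189575/3693652949823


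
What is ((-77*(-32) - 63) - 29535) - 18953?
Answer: -46087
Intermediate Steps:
((-77*(-32) - 63) - 29535) - 18953 = ((2464 - 63) - 29535) - 18953 = (2401 - 29535) - 18953 = -27134 - 18953 = -46087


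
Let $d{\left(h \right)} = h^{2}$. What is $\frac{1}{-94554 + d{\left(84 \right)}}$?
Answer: $- \frac{1}{87498} \approx -1.1429 \cdot 10^{-5}$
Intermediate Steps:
$\frac{1}{-94554 + d{\left(84 \right)}} = \frac{1}{-94554 + 84^{2}} = \frac{1}{-94554 + 7056} = \frac{1}{-87498} = - \frac{1}{87498}$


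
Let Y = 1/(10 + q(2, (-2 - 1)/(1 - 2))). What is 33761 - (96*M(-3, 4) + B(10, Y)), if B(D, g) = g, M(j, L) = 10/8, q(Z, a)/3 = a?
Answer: 639178/19 ≈ 33641.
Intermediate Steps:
q(Z, a) = 3*a
M(j, L) = 5/4 (M(j, L) = 10*(⅛) = 5/4)
Y = 1/19 (Y = 1/(10 + 3*((-2 - 1)/(1 - 2))) = 1/(10 + 3*(-3/(-1))) = 1/(10 + 3*(-3*(-1))) = 1/(10 + 3*3) = 1/(10 + 9) = 1/19 ≈ 0.052632)
33761 - (96*M(-3, 4) + B(10, Y)) = 33761 - (96*(5/4) + 1/19) = 33761 - (120 + 1/19) = 33761 - 1*2281/19 = 33761 - 2281/19 = 639178/19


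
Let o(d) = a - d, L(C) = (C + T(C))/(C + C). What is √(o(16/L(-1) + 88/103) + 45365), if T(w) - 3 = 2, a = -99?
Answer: 21*√1089122/103 ≈ 212.77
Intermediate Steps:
T(w) = 5 (T(w) = 3 + 2 = 5)
L(C) = (5 + C)/(2*C) (L(C) = (C + 5)/(C + C) = (5 + C)/((2*C)) = (5 + C)*(1/(2*C)) = (5 + C)/(2*C))
o(d) = -99 - d
√(o(16/L(-1) + 88/103) + 45365) = √((-99 - (16/(((½)*(5 - 1)/(-1))) + 88/103)) + 45365) = √((-99 - (16/(((½)*(-1)*4)) + 88*(1/103))) + 45365) = √((-99 - (16/(-2) + 88/103)) + 45365) = √((-99 - (16*(-½) + 88/103)) + 45365) = √((-99 - (-8 + 88/103)) + 45365) = √((-99 - 1*(-736/103)) + 45365) = √((-99 + 736/103) + 45365) = √(-9461/103 + 45365) = √(4663134/103) = 21*√1089122/103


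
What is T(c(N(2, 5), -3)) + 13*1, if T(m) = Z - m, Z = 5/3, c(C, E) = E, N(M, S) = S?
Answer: 53/3 ≈ 17.667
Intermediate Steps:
Z = 5/3 (Z = 5*(1/3) = 5/3 ≈ 1.6667)
T(m) = 5/3 - m
T(c(N(2, 5), -3)) + 13*1 = (5/3 - 1*(-3)) + 13*1 = (5/3 + 3) + 13 = 14/3 + 13 = 53/3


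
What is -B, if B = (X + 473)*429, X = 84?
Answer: -238953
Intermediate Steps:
B = 238953 (B = (84 + 473)*429 = 557*429 = 238953)
-B = -1*238953 = -238953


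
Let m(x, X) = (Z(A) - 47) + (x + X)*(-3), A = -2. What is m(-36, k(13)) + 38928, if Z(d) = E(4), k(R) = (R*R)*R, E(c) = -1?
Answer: 32397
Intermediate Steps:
k(R) = R**3 (k(R) = R**2*R = R**3)
Z(d) = -1
m(x, X) = -48 - 3*X - 3*x (m(x, X) = (-1 - 47) + (x + X)*(-3) = -48 + (X + x)*(-3) = -48 + (-3*X - 3*x) = -48 - 3*X - 3*x)
m(-36, k(13)) + 38928 = (-48 - 3*13**3 - 3*(-36)) + 38928 = (-48 - 3*2197 + 108) + 38928 = (-48 - 6591 + 108) + 38928 = -6531 + 38928 = 32397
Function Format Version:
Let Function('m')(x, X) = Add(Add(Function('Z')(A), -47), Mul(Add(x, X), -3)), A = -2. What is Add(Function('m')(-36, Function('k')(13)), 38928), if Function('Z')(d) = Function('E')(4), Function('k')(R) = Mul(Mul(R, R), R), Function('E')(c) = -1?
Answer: 32397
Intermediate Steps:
Function('k')(R) = Pow(R, 3) (Function('k')(R) = Mul(Pow(R, 2), R) = Pow(R, 3))
Function('Z')(d) = -1
Function('m')(x, X) = Add(-48, Mul(-3, X), Mul(-3, x)) (Function('m')(x, X) = Add(Add(-1, -47), Mul(Add(x, X), -3)) = Add(-48, Mul(Add(X, x), -3)) = Add(-48, Add(Mul(-3, X), Mul(-3, x))) = Add(-48, Mul(-3, X), Mul(-3, x)))
Add(Function('m')(-36, Function('k')(13)), 38928) = Add(Add(-48, Mul(-3, Pow(13, 3)), Mul(-3, -36)), 38928) = Add(Add(-48, Mul(-3, 2197), 108), 38928) = Add(Add(-48, -6591, 108), 38928) = Add(-6531, 38928) = 32397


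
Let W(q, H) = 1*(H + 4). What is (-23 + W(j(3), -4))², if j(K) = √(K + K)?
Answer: 529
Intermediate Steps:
j(K) = √2*√K (j(K) = √(2*K) = √2*√K)
W(q, H) = 4 + H (W(q, H) = 1*(4 + H) = 4 + H)
(-23 + W(j(3), -4))² = (-23 + (4 - 4))² = (-23 + 0)² = (-23)² = 529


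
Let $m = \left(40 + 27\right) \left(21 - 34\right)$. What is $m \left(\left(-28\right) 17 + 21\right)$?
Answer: $396305$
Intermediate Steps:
$m = -871$ ($m = 67 \left(-13\right) = -871$)
$m \left(\left(-28\right) 17 + 21\right) = - 871 \left(\left(-28\right) 17 + 21\right) = - 871 \left(-476 + 21\right) = \left(-871\right) \left(-455\right) = 396305$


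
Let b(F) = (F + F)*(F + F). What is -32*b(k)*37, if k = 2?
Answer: -18944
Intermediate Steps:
b(F) = 4*F² (b(F) = (2*F)*(2*F) = 4*F²)
-32*b(k)*37 = -128*2²*37 = -128*4*37 = -32*16*37 = -512*37 = -18944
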